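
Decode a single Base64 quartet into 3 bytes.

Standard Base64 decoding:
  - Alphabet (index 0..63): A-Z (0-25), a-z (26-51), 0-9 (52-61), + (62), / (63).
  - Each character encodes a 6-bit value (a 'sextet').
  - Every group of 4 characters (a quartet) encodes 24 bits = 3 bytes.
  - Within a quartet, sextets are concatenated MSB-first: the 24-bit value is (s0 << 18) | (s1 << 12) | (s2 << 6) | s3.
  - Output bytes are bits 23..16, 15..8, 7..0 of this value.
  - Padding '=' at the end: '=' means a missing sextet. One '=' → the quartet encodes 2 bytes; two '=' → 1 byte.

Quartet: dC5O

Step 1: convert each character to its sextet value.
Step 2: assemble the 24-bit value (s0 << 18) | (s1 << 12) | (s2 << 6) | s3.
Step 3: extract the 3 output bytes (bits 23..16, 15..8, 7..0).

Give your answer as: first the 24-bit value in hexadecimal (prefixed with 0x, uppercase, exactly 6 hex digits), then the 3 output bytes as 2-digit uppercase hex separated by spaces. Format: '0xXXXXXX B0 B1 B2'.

Answer: 0x742E4E 74 2E 4E

Derivation:
Sextets: d=29, C=2, 5=57, O=14
24-bit: (29<<18) | (2<<12) | (57<<6) | 14
      = 0x740000 | 0x002000 | 0x000E40 | 0x00000E
      = 0x742E4E
Bytes: (v>>16)&0xFF=74, (v>>8)&0xFF=2E, v&0xFF=4E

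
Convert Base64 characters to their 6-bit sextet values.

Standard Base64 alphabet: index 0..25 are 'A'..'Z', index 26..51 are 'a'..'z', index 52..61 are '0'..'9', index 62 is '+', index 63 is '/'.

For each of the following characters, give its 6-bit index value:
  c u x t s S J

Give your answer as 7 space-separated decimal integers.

Answer: 28 46 49 45 44 18 9

Derivation:
'c': a..z range, 26 + ord('c') − ord('a') = 28
'u': a..z range, 26 + ord('u') − ord('a') = 46
'x': a..z range, 26 + ord('x') − ord('a') = 49
't': a..z range, 26 + ord('t') − ord('a') = 45
's': a..z range, 26 + ord('s') − ord('a') = 44
'S': A..Z range, ord('S') − ord('A') = 18
'J': A..Z range, ord('J') − ord('A') = 9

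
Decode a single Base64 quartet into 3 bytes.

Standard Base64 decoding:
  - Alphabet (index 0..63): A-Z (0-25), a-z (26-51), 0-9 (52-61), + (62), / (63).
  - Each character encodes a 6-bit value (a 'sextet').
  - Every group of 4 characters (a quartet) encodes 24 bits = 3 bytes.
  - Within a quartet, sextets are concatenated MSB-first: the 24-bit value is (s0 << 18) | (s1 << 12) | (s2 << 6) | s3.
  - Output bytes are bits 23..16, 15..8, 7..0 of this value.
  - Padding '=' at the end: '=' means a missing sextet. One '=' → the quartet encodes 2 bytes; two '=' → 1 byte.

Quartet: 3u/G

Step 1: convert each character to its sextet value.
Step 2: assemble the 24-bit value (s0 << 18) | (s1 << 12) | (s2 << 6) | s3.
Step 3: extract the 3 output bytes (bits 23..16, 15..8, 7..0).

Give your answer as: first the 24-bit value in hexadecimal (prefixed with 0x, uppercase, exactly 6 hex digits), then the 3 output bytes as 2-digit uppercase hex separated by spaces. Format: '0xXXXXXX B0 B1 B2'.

Sextets: 3=55, u=46, /=63, G=6
24-bit: (55<<18) | (46<<12) | (63<<6) | 6
      = 0xDC0000 | 0x02E000 | 0x000FC0 | 0x000006
      = 0xDEEFC6
Bytes: (v>>16)&0xFF=DE, (v>>8)&0xFF=EF, v&0xFF=C6

Answer: 0xDEEFC6 DE EF C6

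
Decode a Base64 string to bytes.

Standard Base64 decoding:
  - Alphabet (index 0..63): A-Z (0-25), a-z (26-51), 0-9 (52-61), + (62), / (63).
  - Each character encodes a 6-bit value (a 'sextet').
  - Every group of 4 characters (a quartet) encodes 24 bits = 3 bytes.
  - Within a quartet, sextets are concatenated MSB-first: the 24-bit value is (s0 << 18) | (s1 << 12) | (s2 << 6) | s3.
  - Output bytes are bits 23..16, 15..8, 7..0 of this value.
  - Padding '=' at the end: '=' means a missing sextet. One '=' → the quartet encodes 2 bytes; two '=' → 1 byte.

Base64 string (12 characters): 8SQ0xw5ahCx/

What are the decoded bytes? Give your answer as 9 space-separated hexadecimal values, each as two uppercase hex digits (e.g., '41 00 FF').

After char 0 ('8'=60): chars_in_quartet=1 acc=0x3C bytes_emitted=0
After char 1 ('S'=18): chars_in_quartet=2 acc=0xF12 bytes_emitted=0
After char 2 ('Q'=16): chars_in_quartet=3 acc=0x3C490 bytes_emitted=0
After char 3 ('0'=52): chars_in_quartet=4 acc=0xF12434 -> emit F1 24 34, reset; bytes_emitted=3
After char 4 ('x'=49): chars_in_quartet=1 acc=0x31 bytes_emitted=3
After char 5 ('w'=48): chars_in_quartet=2 acc=0xC70 bytes_emitted=3
After char 6 ('5'=57): chars_in_quartet=3 acc=0x31C39 bytes_emitted=3
After char 7 ('a'=26): chars_in_quartet=4 acc=0xC70E5A -> emit C7 0E 5A, reset; bytes_emitted=6
After char 8 ('h'=33): chars_in_quartet=1 acc=0x21 bytes_emitted=6
After char 9 ('C'=2): chars_in_quartet=2 acc=0x842 bytes_emitted=6
After char 10 ('x'=49): chars_in_quartet=3 acc=0x210B1 bytes_emitted=6
After char 11 ('/'=63): chars_in_quartet=4 acc=0x842C7F -> emit 84 2C 7F, reset; bytes_emitted=9

Answer: F1 24 34 C7 0E 5A 84 2C 7F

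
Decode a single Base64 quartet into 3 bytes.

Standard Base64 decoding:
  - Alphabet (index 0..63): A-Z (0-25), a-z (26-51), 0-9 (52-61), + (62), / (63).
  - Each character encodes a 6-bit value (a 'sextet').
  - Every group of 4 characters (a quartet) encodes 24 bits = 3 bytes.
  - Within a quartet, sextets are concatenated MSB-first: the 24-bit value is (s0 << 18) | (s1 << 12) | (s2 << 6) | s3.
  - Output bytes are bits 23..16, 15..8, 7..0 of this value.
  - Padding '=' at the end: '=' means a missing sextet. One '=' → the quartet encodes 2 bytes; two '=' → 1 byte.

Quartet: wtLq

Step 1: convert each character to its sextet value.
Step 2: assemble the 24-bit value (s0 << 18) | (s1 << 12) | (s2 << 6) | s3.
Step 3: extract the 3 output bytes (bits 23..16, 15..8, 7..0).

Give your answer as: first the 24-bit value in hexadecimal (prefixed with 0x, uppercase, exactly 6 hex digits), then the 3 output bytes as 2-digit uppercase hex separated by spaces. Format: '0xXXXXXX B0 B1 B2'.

Sextets: w=48, t=45, L=11, q=42
24-bit: (48<<18) | (45<<12) | (11<<6) | 42
      = 0xC00000 | 0x02D000 | 0x0002C0 | 0x00002A
      = 0xC2D2EA
Bytes: (v>>16)&0xFF=C2, (v>>8)&0xFF=D2, v&0xFF=EA

Answer: 0xC2D2EA C2 D2 EA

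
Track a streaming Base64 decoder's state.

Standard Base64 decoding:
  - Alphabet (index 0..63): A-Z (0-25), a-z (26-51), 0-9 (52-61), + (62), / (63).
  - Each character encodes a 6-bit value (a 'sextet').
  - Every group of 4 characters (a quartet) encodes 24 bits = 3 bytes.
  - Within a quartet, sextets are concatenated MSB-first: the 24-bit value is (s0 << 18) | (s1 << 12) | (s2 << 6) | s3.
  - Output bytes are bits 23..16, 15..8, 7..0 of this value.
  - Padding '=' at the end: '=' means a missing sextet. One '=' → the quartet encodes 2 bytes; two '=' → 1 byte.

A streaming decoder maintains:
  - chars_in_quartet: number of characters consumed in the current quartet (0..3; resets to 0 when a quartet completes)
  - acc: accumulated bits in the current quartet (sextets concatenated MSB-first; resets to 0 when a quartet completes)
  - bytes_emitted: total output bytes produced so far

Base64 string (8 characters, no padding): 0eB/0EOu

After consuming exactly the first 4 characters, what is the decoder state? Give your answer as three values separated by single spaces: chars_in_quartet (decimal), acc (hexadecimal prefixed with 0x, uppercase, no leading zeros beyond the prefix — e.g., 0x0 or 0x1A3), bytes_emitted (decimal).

Answer: 0 0x0 3

Derivation:
After char 0 ('0'=52): chars_in_quartet=1 acc=0x34 bytes_emitted=0
After char 1 ('e'=30): chars_in_quartet=2 acc=0xD1E bytes_emitted=0
After char 2 ('B'=1): chars_in_quartet=3 acc=0x34781 bytes_emitted=0
After char 3 ('/'=63): chars_in_quartet=4 acc=0xD1E07F -> emit D1 E0 7F, reset; bytes_emitted=3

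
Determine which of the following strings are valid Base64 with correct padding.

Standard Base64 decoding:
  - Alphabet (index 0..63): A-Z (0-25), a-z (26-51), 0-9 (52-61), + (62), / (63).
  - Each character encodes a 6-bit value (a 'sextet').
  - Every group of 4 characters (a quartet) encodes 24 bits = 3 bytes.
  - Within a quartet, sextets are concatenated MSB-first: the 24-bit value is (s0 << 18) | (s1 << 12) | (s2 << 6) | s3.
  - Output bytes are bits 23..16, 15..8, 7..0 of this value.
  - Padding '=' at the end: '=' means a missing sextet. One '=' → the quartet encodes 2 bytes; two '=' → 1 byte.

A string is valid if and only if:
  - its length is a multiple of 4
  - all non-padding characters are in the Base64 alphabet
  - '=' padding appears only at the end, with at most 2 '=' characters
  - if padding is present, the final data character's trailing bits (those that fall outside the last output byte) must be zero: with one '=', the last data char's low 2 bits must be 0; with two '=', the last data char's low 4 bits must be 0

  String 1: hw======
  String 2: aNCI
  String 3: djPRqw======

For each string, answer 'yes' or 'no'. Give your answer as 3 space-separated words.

String 1: 'hw======' → invalid (6 pad chars (max 2))
String 2: 'aNCI' → valid
String 3: 'djPRqw======' → invalid (6 pad chars (max 2))

Answer: no yes no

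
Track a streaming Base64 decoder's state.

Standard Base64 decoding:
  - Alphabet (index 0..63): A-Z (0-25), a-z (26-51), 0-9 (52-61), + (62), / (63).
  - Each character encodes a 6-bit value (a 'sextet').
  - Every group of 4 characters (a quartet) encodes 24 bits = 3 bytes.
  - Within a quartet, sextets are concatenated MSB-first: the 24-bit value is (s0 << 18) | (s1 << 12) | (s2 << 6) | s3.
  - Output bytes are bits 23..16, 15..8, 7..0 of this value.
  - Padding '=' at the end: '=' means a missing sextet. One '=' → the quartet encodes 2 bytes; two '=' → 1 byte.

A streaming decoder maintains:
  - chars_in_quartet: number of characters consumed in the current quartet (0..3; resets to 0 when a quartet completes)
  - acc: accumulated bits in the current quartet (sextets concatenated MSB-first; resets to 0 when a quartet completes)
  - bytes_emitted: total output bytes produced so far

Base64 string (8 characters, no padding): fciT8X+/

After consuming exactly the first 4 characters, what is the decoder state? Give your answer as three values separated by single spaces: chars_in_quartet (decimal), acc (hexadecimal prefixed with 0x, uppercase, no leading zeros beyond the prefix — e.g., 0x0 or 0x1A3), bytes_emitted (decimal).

After char 0 ('f'=31): chars_in_quartet=1 acc=0x1F bytes_emitted=0
After char 1 ('c'=28): chars_in_quartet=2 acc=0x7DC bytes_emitted=0
After char 2 ('i'=34): chars_in_quartet=3 acc=0x1F722 bytes_emitted=0
After char 3 ('T'=19): chars_in_quartet=4 acc=0x7DC893 -> emit 7D C8 93, reset; bytes_emitted=3

Answer: 0 0x0 3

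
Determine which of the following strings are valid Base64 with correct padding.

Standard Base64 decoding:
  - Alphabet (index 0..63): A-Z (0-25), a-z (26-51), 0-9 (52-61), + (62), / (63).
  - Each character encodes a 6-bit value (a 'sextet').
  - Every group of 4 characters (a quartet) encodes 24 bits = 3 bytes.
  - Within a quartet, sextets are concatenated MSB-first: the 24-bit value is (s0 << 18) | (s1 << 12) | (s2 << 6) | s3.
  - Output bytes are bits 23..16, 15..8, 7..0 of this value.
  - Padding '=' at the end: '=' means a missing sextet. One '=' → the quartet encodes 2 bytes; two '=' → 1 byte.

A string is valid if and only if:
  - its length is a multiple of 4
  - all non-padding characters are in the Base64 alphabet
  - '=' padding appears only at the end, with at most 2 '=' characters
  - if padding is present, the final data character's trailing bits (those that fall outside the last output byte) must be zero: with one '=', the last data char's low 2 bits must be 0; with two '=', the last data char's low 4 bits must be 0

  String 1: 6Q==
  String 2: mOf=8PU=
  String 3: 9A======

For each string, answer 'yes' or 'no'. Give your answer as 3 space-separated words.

String 1: '6Q==' → valid
String 2: 'mOf=8PU=' → invalid (bad char(s): ['=']; '=' in middle)
String 3: '9A======' → invalid (6 pad chars (max 2))

Answer: yes no no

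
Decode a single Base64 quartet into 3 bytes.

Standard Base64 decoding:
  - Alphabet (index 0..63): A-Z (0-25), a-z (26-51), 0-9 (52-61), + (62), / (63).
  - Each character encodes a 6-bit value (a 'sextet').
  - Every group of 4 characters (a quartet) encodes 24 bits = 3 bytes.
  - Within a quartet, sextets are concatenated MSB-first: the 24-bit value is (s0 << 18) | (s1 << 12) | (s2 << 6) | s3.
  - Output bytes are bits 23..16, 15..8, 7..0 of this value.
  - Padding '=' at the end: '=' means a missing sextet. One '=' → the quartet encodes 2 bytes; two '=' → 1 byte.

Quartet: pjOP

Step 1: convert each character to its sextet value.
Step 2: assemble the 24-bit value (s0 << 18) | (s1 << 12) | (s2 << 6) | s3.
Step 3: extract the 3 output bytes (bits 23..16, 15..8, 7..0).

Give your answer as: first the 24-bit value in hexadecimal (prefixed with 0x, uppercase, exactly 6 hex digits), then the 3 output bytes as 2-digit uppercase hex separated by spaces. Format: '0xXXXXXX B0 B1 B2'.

Answer: 0xA6338F A6 33 8F

Derivation:
Sextets: p=41, j=35, O=14, P=15
24-bit: (41<<18) | (35<<12) | (14<<6) | 15
      = 0xA40000 | 0x023000 | 0x000380 | 0x00000F
      = 0xA6338F
Bytes: (v>>16)&0xFF=A6, (v>>8)&0xFF=33, v&0xFF=8F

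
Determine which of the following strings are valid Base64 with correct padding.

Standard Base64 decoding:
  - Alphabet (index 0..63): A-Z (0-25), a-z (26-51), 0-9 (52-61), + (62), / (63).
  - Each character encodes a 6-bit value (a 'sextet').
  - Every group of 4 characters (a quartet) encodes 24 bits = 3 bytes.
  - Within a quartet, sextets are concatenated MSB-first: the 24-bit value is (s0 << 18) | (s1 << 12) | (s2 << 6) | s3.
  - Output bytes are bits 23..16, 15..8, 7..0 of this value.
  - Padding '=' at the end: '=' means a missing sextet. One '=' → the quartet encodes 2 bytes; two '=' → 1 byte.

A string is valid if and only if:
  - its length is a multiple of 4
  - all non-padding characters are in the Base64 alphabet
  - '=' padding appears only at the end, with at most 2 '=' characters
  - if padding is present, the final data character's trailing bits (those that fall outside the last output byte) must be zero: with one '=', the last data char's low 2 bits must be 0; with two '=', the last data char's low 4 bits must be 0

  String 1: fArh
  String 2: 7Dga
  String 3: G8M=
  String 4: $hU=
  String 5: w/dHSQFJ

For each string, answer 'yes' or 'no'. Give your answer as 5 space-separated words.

String 1: 'fArh' → valid
String 2: '7Dga' → valid
String 3: 'G8M=' → valid
String 4: '$hU=' → invalid (bad char(s): ['$'])
String 5: 'w/dHSQFJ' → valid

Answer: yes yes yes no yes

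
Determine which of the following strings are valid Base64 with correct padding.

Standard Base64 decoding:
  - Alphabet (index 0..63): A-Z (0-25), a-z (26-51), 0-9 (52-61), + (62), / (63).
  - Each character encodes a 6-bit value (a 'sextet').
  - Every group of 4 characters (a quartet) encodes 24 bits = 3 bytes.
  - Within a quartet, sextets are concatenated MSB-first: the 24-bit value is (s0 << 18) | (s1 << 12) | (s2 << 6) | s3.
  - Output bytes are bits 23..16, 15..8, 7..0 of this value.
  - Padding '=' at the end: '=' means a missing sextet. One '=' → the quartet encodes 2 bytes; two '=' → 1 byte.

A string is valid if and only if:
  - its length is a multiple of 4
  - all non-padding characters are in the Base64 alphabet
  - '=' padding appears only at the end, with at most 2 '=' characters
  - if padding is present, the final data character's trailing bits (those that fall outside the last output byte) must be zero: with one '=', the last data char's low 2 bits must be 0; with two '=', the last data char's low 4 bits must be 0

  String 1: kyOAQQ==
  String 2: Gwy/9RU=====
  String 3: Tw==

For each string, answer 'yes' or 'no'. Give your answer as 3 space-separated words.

Answer: yes no yes

Derivation:
String 1: 'kyOAQQ==' → valid
String 2: 'Gwy/9RU=====' → invalid (5 pad chars (max 2))
String 3: 'Tw==' → valid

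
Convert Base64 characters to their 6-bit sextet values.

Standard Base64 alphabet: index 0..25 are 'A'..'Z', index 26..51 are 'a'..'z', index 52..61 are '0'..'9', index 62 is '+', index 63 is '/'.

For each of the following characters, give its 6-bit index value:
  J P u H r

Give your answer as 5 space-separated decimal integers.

'J': A..Z range, ord('J') − ord('A') = 9
'P': A..Z range, ord('P') − ord('A') = 15
'u': a..z range, 26 + ord('u') − ord('a') = 46
'H': A..Z range, ord('H') − ord('A') = 7
'r': a..z range, 26 + ord('r') − ord('a') = 43

Answer: 9 15 46 7 43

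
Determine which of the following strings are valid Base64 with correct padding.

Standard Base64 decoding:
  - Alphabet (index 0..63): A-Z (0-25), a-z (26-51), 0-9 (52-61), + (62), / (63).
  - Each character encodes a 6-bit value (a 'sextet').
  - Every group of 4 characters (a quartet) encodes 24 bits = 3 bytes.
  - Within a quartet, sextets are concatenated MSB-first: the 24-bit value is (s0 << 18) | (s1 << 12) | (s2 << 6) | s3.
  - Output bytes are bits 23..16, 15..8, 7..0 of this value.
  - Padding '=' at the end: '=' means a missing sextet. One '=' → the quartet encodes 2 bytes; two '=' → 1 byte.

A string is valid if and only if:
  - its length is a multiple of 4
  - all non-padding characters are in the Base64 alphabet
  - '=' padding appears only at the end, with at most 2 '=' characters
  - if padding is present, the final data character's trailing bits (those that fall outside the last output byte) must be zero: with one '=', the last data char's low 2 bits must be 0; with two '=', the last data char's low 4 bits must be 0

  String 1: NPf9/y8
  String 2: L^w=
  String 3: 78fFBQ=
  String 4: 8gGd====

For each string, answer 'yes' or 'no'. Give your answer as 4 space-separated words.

Answer: no no no no

Derivation:
String 1: 'NPf9/y8' → invalid (len=7 not mult of 4)
String 2: 'L^w=' → invalid (bad char(s): ['^'])
String 3: '78fFBQ=' → invalid (len=7 not mult of 4)
String 4: '8gGd====' → invalid (4 pad chars (max 2))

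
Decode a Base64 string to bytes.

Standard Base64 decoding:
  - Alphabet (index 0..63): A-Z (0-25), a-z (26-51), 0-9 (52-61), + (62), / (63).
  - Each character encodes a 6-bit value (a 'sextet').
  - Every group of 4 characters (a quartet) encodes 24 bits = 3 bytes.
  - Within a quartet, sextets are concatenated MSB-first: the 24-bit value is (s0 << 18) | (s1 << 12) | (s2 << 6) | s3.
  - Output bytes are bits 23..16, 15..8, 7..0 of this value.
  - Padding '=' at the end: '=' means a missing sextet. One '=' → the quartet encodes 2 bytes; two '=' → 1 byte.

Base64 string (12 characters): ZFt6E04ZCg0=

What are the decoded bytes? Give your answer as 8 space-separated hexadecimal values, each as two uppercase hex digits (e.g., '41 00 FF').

Answer: 64 5B 7A 13 4E 19 0A 0D

Derivation:
After char 0 ('Z'=25): chars_in_quartet=1 acc=0x19 bytes_emitted=0
After char 1 ('F'=5): chars_in_quartet=2 acc=0x645 bytes_emitted=0
After char 2 ('t'=45): chars_in_quartet=3 acc=0x1916D bytes_emitted=0
After char 3 ('6'=58): chars_in_quartet=4 acc=0x645B7A -> emit 64 5B 7A, reset; bytes_emitted=3
After char 4 ('E'=4): chars_in_quartet=1 acc=0x4 bytes_emitted=3
After char 5 ('0'=52): chars_in_quartet=2 acc=0x134 bytes_emitted=3
After char 6 ('4'=56): chars_in_quartet=3 acc=0x4D38 bytes_emitted=3
After char 7 ('Z'=25): chars_in_quartet=4 acc=0x134E19 -> emit 13 4E 19, reset; bytes_emitted=6
After char 8 ('C'=2): chars_in_quartet=1 acc=0x2 bytes_emitted=6
After char 9 ('g'=32): chars_in_quartet=2 acc=0xA0 bytes_emitted=6
After char 10 ('0'=52): chars_in_quartet=3 acc=0x2834 bytes_emitted=6
Padding '=': partial quartet acc=0x2834 -> emit 0A 0D; bytes_emitted=8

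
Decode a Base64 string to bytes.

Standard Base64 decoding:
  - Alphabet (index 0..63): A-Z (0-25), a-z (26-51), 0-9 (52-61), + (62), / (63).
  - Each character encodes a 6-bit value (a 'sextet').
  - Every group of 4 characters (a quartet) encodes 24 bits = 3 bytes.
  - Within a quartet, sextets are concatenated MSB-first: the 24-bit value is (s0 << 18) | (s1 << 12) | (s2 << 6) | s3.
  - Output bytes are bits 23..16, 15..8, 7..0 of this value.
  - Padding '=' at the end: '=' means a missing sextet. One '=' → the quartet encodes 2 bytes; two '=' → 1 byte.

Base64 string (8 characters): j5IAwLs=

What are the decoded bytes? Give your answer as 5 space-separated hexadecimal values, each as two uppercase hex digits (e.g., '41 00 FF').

Answer: 8F 92 00 C0 BB

Derivation:
After char 0 ('j'=35): chars_in_quartet=1 acc=0x23 bytes_emitted=0
After char 1 ('5'=57): chars_in_quartet=2 acc=0x8F9 bytes_emitted=0
After char 2 ('I'=8): chars_in_quartet=3 acc=0x23E48 bytes_emitted=0
After char 3 ('A'=0): chars_in_quartet=4 acc=0x8F9200 -> emit 8F 92 00, reset; bytes_emitted=3
After char 4 ('w'=48): chars_in_quartet=1 acc=0x30 bytes_emitted=3
After char 5 ('L'=11): chars_in_quartet=2 acc=0xC0B bytes_emitted=3
After char 6 ('s'=44): chars_in_quartet=3 acc=0x302EC bytes_emitted=3
Padding '=': partial quartet acc=0x302EC -> emit C0 BB; bytes_emitted=5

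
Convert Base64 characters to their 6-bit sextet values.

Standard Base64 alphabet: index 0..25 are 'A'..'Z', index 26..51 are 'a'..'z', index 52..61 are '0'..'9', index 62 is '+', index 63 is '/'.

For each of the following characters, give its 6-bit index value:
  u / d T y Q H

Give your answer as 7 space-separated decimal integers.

Answer: 46 63 29 19 50 16 7

Derivation:
'u': a..z range, 26 + ord('u') − ord('a') = 46
'/': index 63
'd': a..z range, 26 + ord('d') − ord('a') = 29
'T': A..Z range, ord('T') − ord('A') = 19
'y': a..z range, 26 + ord('y') − ord('a') = 50
'Q': A..Z range, ord('Q') − ord('A') = 16
'H': A..Z range, ord('H') − ord('A') = 7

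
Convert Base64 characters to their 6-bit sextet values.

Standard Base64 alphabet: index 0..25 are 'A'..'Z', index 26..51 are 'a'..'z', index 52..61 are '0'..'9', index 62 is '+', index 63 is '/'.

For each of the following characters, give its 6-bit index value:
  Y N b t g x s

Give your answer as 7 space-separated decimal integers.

Answer: 24 13 27 45 32 49 44

Derivation:
'Y': A..Z range, ord('Y') − ord('A') = 24
'N': A..Z range, ord('N') − ord('A') = 13
'b': a..z range, 26 + ord('b') − ord('a') = 27
't': a..z range, 26 + ord('t') − ord('a') = 45
'g': a..z range, 26 + ord('g') − ord('a') = 32
'x': a..z range, 26 + ord('x') − ord('a') = 49
's': a..z range, 26 + ord('s') − ord('a') = 44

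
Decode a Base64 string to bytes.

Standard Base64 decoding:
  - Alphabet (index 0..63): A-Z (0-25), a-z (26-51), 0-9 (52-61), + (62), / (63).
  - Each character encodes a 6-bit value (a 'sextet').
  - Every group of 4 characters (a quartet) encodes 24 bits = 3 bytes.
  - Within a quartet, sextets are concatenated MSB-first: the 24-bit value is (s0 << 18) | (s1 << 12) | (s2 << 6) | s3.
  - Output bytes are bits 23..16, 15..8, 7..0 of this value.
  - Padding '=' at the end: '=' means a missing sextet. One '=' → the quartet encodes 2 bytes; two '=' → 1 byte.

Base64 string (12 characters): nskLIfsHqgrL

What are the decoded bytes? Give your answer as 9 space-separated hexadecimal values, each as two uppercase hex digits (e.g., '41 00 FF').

After char 0 ('n'=39): chars_in_quartet=1 acc=0x27 bytes_emitted=0
After char 1 ('s'=44): chars_in_quartet=2 acc=0x9EC bytes_emitted=0
After char 2 ('k'=36): chars_in_quartet=3 acc=0x27B24 bytes_emitted=0
After char 3 ('L'=11): chars_in_quartet=4 acc=0x9EC90B -> emit 9E C9 0B, reset; bytes_emitted=3
After char 4 ('I'=8): chars_in_quartet=1 acc=0x8 bytes_emitted=3
After char 5 ('f'=31): chars_in_quartet=2 acc=0x21F bytes_emitted=3
After char 6 ('s'=44): chars_in_quartet=3 acc=0x87EC bytes_emitted=3
After char 7 ('H'=7): chars_in_quartet=4 acc=0x21FB07 -> emit 21 FB 07, reset; bytes_emitted=6
After char 8 ('q'=42): chars_in_quartet=1 acc=0x2A bytes_emitted=6
After char 9 ('g'=32): chars_in_quartet=2 acc=0xAA0 bytes_emitted=6
After char 10 ('r'=43): chars_in_quartet=3 acc=0x2A82B bytes_emitted=6
After char 11 ('L'=11): chars_in_quartet=4 acc=0xAA0ACB -> emit AA 0A CB, reset; bytes_emitted=9

Answer: 9E C9 0B 21 FB 07 AA 0A CB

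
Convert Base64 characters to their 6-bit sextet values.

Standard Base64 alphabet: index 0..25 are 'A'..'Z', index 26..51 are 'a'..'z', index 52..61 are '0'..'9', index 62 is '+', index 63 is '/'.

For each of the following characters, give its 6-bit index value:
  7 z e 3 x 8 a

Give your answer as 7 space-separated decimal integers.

'7': 0..9 range, 52 + ord('7') − ord('0') = 59
'z': a..z range, 26 + ord('z') − ord('a') = 51
'e': a..z range, 26 + ord('e') − ord('a') = 30
'3': 0..9 range, 52 + ord('3') − ord('0') = 55
'x': a..z range, 26 + ord('x') − ord('a') = 49
'8': 0..9 range, 52 + ord('8') − ord('0') = 60
'a': a..z range, 26 + ord('a') − ord('a') = 26

Answer: 59 51 30 55 49 60 26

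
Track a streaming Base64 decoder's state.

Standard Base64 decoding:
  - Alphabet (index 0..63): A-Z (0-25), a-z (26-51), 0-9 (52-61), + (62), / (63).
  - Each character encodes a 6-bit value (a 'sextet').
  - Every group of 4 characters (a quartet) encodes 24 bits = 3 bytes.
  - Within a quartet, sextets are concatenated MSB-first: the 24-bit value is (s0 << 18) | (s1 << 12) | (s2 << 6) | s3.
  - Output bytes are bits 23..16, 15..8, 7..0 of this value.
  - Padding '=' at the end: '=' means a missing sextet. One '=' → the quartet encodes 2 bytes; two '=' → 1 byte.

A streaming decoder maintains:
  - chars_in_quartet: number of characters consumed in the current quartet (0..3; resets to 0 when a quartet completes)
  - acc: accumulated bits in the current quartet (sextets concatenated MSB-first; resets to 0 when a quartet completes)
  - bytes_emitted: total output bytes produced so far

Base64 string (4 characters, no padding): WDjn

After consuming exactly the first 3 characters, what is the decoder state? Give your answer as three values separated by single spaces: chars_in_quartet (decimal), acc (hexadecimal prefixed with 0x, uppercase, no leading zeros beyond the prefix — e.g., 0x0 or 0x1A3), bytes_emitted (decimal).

After char 0 ('W'=22): chars_in_quartet=1 acc=0x16 bytes_emitted=0
After char 1 ('D'=3): chars_in_quartet=2 acc=0x583 bytes_emitted=0
After char 2 ('j'=35): chars_in_quartet=3 acc=0x160E3 bytes_emitted=0

Answer: 3 0x160E3 0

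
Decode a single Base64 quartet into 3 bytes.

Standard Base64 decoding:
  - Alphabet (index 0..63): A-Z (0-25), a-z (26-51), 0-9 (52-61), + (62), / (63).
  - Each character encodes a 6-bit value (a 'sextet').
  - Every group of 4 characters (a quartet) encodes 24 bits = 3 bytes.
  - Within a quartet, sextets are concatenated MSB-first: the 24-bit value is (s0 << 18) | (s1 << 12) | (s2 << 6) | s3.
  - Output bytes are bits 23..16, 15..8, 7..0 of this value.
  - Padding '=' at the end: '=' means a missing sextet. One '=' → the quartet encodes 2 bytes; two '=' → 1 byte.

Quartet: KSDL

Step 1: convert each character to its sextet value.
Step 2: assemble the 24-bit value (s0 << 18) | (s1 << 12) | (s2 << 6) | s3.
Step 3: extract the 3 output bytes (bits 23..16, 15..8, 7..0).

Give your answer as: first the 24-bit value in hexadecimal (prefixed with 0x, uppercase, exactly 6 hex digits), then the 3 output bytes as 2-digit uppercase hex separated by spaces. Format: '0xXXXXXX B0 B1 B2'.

Sextets: K=10, S=18, D=3, L=11
24-bit: (10<<18) | (18<<12) | (3<<6) | 11
      = 0x280000 | 0x012000 | 0x0000C0 | 0x00000B
      = 0x2920CB
Bytes: (v>>16)&0xFF=29, (v>>8)&0xFF=20, v&0xFF=CB

Answer: 0x2920CB 29 20 CB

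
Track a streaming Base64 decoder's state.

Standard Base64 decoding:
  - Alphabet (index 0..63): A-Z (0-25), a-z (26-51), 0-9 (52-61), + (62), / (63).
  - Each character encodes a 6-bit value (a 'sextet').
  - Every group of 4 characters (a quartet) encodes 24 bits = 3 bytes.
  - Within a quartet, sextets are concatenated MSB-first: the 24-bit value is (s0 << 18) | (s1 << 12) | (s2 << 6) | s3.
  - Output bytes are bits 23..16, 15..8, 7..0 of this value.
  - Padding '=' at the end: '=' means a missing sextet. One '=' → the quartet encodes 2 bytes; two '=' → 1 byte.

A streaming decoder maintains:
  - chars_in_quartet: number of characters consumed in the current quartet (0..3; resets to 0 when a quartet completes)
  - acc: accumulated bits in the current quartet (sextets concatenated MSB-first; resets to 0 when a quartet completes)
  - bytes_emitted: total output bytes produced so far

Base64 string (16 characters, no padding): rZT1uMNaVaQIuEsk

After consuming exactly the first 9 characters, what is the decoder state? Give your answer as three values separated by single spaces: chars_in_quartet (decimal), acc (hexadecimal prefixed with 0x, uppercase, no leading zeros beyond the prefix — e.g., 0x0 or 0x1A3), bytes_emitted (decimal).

Answer: 1 0x15 6

Derivation:
After char 0 ('r'=43): chars_in_quartet=1 acc=0x2B bytes_emitted=0
After char 1 ('Z'=25): chars_in_quartet=2 acc=0xAD9 bytes_emitted=0
After char 2 ('T'=19): chars_in_quartet=3 acc=0x2B653 bytes_emitted=0
After char 3 ('1'=53): chars_in_quartet=4 acc=0xAD94F5 -> emit AD 94 F5, reset; bytes_emitted=3
After char 4 ('u'=46): chars_in_quartet=1 acc=0x2E bytes_emitted=3
After char 5 ('M'=12): chars_in_quartet=2 acc=0xB8C bytes_emitted=3
After char 6 ('N'=13): chars_in_quartet=3 acc=0x2E30D bytes_emitted=3
After char 7 ('a'=26): chars_in_quartet=4 acc=0xB8C35A -> emit B8 C3 5A, reset; bytes_emitted=6
After char 8 ('V'=21): chars_in_quartet=1 acc=0x15 bytes_emitted=6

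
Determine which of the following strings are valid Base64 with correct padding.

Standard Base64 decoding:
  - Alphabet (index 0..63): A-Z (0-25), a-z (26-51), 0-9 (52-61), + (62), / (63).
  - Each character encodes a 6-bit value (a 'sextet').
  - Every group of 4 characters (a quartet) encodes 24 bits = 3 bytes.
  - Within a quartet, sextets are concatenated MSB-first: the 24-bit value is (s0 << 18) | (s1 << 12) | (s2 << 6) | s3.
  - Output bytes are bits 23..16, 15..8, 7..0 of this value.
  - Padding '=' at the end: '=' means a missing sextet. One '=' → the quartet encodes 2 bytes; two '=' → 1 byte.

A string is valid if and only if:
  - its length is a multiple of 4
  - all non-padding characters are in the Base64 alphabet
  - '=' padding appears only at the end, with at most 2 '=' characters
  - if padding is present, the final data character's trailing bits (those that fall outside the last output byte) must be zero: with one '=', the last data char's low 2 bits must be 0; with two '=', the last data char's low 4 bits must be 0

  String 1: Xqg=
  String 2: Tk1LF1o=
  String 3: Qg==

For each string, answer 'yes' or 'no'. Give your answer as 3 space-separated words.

String 1: 'Xqg=' → valid
String 2: 'Tk1LF1o=' → valid
String 3: 'Qg==' → valid

Answer: yes yes yes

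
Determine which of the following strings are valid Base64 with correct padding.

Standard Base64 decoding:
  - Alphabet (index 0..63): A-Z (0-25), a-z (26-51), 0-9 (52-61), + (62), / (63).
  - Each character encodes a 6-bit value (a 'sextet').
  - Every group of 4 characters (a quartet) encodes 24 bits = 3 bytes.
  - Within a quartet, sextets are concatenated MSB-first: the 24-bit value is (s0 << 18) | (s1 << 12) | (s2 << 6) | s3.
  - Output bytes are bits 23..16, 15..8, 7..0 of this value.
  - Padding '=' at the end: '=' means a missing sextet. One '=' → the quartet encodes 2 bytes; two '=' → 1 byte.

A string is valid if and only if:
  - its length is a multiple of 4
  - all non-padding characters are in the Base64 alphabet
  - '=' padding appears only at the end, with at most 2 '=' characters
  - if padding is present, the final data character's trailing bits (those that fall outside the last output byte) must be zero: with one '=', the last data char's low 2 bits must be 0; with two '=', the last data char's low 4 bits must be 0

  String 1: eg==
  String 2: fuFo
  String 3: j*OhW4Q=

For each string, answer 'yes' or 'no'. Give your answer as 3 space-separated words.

Answer: yes yes no

Derivation:
String 1: 'eg==' → valid
String 2: 'fuFo' → valid
String 3: 'j*OhW4Q=' → invalid (bad char(s): ['*'])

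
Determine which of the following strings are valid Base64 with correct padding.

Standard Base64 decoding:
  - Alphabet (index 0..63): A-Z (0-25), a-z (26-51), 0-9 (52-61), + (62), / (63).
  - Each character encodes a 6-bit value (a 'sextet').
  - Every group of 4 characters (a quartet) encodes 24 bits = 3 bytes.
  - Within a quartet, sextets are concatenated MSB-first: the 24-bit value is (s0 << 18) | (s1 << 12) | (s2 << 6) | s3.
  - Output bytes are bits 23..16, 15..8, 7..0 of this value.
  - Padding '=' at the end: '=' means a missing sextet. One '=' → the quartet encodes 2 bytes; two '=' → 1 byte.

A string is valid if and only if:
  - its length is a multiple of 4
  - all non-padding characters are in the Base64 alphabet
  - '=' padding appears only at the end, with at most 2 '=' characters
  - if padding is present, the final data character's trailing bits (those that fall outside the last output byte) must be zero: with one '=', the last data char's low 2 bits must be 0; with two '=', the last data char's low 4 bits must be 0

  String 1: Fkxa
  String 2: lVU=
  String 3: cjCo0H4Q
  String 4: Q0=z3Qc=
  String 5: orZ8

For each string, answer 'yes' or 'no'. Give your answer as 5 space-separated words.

String 1: 'Fkxa' → valid
String 2: 'lVU=' → valid
String 3: 'cjCo0H4Q' → valid
String 4: 'Q0=z3Qc=' → invalid (bad char(s): ['=']; '=' in middle)
String 5: 'orZ8' → valid

Answer: yes yes yes no yes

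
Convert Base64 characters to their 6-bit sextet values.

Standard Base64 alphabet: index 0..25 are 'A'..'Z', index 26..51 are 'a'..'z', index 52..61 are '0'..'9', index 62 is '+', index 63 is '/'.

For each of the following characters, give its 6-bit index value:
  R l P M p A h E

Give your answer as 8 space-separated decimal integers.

Answer: 17 37 15 12 41 0 33 4

Derivation:
'R': A..Z range, ord('R') − ord('A') = 17
'l': a..z range, 26 + ord('l') − ord('a') = 37
'P': A..Z range, ord('P') − ord('A') = 15
'M': A..Z range, ord('M') − ord('A') = 12
'p': a..z range, 26 + ord('p') − ord('a') = 41
'A': A..Z range, ord('A') − ord('A') = 0
'h': a..z range, 26 + ord('h') − ord('a') = 33
'E': A..Z range, ord('E') − ord('A') = 4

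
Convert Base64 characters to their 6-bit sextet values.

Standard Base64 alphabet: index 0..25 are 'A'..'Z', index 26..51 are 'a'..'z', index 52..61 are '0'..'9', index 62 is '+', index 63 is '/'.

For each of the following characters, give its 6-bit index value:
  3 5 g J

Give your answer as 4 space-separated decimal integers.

'3': 0..9 range, 52 + ord('3') − ord('0') = 55
'5': 0..9 range, 52 + ord('5') − ord('0') = 57
'g': a..z range, 26 + ord('g') − ord('a') = 32
'J': A..Z range, ord('J') − ord('A') = 9

Answer: 55 57 32 9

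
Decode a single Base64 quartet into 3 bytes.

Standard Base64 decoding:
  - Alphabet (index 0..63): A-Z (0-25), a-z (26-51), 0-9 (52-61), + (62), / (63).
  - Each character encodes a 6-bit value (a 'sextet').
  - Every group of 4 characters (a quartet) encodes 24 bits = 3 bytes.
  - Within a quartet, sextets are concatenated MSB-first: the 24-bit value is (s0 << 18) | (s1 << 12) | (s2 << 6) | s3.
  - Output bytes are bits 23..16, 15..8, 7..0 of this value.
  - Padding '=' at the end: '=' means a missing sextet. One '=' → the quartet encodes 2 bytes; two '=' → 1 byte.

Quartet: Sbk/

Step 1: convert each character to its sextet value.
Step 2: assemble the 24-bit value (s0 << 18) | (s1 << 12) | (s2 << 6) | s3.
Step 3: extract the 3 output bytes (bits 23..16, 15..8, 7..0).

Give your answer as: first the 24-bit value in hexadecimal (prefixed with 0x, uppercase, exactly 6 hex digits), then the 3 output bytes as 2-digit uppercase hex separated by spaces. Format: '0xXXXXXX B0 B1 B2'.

Answer: 0x49B93F 49 B9 3F

Derivation:
Sextets: S=18, b=27, k=36, /=63
24-bit: (18<<18) | (27<<12) | (36<<6) | 63
      = 0x480000 | 0x01B000 | 0x000900 | 0x00003F
      = 0x49B93F
Bytes: (v>>16)&0xFF=49, (v>>8)&0xFF=B9, v&0xFF=3F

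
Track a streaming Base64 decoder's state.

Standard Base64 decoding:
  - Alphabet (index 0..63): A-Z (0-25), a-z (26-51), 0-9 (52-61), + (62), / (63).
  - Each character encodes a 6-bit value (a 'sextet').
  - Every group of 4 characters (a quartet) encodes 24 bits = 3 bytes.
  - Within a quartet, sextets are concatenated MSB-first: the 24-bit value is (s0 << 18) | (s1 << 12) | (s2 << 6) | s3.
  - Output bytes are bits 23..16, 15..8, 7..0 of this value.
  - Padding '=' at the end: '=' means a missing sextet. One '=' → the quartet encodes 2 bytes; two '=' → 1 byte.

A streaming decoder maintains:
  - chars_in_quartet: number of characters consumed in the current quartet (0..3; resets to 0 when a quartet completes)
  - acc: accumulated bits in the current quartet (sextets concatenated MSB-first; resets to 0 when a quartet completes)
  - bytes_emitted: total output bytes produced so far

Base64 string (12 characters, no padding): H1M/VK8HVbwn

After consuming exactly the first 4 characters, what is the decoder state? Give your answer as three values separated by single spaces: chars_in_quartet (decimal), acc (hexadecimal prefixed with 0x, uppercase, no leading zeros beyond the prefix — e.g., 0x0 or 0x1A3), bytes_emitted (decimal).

Answer: 0 0x0 3

Derivation:
After char 0 ('H'=7): chars_in_quartet=1 acc=0x7 bytes_emitted=0
After char 1 ('1'=53): chars_in_quartet=2 acc=0x1F5 bytes_emitted=0
After char 2 ('M'=12): chars_in_quartet=3 acc=0x7D4C bytes_emitted=0
After char 3 ('/'=63): chars_in_quartet=4 acc=0x1F533F -> emit 1F 53 3F, reset; bytes_emitted=3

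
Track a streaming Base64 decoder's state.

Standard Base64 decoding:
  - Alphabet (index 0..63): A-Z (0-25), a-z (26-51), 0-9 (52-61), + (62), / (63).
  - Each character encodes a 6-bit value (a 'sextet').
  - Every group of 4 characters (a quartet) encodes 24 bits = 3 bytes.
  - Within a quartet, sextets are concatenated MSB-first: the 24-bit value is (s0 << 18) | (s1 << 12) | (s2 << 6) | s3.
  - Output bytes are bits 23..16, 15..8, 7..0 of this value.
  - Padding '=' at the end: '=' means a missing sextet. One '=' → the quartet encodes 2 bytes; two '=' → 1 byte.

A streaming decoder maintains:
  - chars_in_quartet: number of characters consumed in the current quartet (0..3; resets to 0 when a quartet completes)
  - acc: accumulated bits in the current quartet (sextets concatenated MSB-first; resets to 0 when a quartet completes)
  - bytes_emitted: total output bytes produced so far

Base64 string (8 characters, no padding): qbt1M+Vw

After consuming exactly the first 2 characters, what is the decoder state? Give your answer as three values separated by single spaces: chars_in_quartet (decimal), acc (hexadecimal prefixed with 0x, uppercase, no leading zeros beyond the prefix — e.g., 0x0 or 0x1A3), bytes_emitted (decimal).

After char 0 ('q'=42): chars_in_quartet=1 acc=0x2A bytes_emitted=0
After char 1 ('b'=27): chars_in_quartet=2 acc=0xA9B bytes_emitted=0

Answer: 2 0xA9B 0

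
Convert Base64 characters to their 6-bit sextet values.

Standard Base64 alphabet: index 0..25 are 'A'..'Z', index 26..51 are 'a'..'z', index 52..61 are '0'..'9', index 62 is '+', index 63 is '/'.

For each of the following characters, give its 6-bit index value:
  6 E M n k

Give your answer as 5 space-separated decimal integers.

Answer: 58 4 12 39 36

Derivation:
'6': 0..9 range, 52 + ord('6') − ord('0') = 58
'E': A..Z range, ord('E') − ord('A') = 4
'M': A..Z range, ord('M') − ord('A') = 12
'n': a..z range, 26 + ord('n') − ord('a') = 39
'k': a..z range, 26 + ord('k') − ord('a') = 36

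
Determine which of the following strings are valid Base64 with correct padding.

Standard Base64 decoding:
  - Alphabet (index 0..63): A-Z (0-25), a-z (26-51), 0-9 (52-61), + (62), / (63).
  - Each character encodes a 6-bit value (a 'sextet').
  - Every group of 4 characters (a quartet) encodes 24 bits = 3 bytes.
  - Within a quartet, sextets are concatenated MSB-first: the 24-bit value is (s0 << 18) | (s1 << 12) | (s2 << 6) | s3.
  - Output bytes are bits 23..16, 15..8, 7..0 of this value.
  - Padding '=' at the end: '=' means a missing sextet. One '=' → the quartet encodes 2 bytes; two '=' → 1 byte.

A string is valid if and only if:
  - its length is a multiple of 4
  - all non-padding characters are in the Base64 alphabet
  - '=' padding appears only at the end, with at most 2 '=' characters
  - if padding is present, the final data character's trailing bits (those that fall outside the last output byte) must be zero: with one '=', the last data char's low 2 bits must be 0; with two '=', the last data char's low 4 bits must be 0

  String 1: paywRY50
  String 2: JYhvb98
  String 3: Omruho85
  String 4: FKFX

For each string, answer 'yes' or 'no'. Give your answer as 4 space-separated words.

String 1: 'paywRY50' → valid
String 2: 'JYhvb98' → invalid (len=7 not mult of 4)
String 3: 'Omruho85' → valid
String 4: 'FKFX' → valid

Answer: yes no yes yes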